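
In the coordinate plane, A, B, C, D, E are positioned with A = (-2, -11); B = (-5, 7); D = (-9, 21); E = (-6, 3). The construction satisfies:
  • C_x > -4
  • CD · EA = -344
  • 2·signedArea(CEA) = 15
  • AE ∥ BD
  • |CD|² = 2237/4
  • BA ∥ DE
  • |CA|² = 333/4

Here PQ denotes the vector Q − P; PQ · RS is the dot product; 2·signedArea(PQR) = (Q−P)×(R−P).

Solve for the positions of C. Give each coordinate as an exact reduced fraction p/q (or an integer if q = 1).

1. C_x = -7/2  [CD · EA = -344 ∩ 2·signedArea(CEA) = 15]
2. C_y = -2  [CD · EA = -344 ∩ 2·signedArea(CEA) = 15]
   → C = (-7/2, -2)

C = (-7/2, -2)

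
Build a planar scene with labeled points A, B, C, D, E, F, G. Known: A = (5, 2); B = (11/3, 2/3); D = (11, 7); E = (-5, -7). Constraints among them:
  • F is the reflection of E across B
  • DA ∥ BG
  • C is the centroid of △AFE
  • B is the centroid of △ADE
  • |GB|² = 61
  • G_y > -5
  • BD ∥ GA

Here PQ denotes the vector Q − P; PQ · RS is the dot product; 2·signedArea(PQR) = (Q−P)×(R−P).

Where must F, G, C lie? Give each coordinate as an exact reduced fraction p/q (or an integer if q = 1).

C = (37/9, 10/9)
F = (37/3, 25/3)
G = (-7/3, -13/3)

1. F_x = 37/3  [F is the reflection of E across B]
2. F_y = 25/3  [F is the reflection of E across B]
   → F = (37/3, 25/3)
3. G_x = -7/3  [BD ∥ GA ∩ DA ∥ BG]
4. G_y = -13/3  [BD ∥ GA ∩ DA ∥ BG]
   → G = (-7/3, -13/3)
5. C_x = 37/9  [C is the centroid of △AFE]
6. C_y = 10/9  [C is the centroid of △AFE]
   → C = (37/9, 10/9)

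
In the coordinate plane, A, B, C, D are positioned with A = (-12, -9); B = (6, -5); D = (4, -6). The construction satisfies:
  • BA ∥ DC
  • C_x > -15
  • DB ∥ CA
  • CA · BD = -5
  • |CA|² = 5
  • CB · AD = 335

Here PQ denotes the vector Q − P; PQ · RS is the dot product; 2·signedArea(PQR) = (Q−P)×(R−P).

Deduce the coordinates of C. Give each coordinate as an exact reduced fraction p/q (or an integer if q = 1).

1. C_x = -14  [DB ∥ CA ∩ BA ∥ DC]
2. C_y = -10  [DB ∥ CA ∩ BA ∥ DC]
   → C = (-14, -10)

C = (-14, -10)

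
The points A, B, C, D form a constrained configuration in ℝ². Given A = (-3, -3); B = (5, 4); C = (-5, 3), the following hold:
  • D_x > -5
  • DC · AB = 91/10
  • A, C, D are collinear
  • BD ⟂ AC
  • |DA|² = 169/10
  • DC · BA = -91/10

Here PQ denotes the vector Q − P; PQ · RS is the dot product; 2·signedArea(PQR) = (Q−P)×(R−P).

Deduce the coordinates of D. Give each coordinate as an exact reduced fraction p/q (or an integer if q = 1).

1. D_x = -43/10  [A, C, D are collinear ∩ BD ⟂ AC]
2. D_y = 9/10  [A, C, D are collinear ∩ BD ⟂ AC]
   → D = (-43/10, 9/10)

D = (-43/10, 9/10)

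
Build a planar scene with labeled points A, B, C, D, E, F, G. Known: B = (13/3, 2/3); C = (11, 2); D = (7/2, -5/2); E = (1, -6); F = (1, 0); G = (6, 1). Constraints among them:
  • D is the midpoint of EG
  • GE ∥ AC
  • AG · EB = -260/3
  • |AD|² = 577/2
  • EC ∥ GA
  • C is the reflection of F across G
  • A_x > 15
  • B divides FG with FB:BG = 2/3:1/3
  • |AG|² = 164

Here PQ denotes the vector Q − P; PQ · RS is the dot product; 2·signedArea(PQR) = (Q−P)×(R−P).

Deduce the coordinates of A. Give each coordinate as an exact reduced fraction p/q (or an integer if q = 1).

A = (16, 9)

1. A_x = 16  [GE ∥ AC ∩ EC ∥ GA]
2. A_y = 9  [GE ∥ AC ∩ EC ∥ GA]
   → A = (16, 9)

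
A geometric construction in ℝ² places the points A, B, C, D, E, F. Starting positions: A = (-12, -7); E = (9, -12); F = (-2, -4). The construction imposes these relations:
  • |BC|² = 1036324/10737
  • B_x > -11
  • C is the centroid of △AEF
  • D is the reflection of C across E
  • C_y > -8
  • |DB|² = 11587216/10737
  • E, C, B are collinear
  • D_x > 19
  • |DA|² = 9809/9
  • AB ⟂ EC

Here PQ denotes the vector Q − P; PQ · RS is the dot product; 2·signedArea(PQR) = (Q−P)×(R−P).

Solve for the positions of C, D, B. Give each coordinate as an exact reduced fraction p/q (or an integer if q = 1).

B = (-12847/1193, -4735/1193)
C = (-5/3, -23/3)
D = (59/3, -49/3)

1. C_x = -5/3  [C is the centroid of △AEF]
2. C_y = -23/3  [C is the centroid of △AEF]
   → C = (-5/3, -23/3)
3. D_x = 59/3  [D is the reflection of C across E]
4. D_y = -49/3  [D is the reflection of C across E]
   → D = (59/3, -49/3)
5. B_x = -12847/1193  [E, C, B are collinear ∩ AB ⟂ EC]
6. B_y = -4735/1193  [E, C, B are collinear ∩ AB ⟂ EC]
   → B = (-12847/1193, -4735/1193)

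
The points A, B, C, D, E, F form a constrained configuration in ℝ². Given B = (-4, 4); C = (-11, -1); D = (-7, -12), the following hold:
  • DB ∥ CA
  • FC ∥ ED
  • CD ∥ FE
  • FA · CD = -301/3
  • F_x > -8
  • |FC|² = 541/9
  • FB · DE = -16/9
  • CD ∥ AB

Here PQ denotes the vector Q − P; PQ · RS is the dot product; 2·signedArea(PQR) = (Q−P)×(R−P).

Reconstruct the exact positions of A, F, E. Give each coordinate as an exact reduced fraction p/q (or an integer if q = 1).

1. A_x = -8  [CD ∥ AB ∩ DB ∥ CA]
2. A_y = 15  [CD ∥ AB ∩ DB ∥ CA]
   → A = (-8, 15)
3. F_x = -23/3  [line -4·x + 11·y + -290/3 = 0 ∩ |FC|² = 541/9]
4. F_y = 6  [line -4·x + 11·y + -290/3 = 0 ∩ |FC|² = 541/9]
   → F = (-23/3, 6)
5. E_x = -11/3  [FB · DE = -16/9 ∩ FC ∥ ED]
6. E_y = -5  [FB · DE = -16/9 ∩ FC ∥ ED]
   → E = (-11/3, -5)

A = (-8, 15)
E = (-11/3, -5)
F = (-23/3, 6)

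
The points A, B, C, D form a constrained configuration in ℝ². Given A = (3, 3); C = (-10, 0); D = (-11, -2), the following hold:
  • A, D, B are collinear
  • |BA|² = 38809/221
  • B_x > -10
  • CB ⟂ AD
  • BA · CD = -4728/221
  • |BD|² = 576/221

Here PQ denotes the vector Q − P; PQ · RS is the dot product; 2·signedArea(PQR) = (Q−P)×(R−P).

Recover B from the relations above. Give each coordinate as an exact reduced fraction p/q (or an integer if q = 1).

B = (-2095/221, -322/221)

1. B_x = -2095/221  [A, D, B are collinear ∩ CB ⟂ AD]
2. B_y = -322/221  [A, D, B are collinear ∩ CB ⟂ AD]
   → B = (-2095/221, -322/221)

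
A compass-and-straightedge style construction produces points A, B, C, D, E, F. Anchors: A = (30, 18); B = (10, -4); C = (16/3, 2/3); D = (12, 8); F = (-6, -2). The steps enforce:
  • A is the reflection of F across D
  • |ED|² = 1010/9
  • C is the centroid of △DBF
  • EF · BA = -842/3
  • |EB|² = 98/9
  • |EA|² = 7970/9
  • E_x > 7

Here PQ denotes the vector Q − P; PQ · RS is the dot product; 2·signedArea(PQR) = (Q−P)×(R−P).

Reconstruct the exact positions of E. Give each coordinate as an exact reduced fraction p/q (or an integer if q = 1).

1. E_x = 23/3  [line -20·x + -22·y + 350/3 = 0 ∩ |ED|² = 1010/9]
2. E_y = -5/3  [line -20·x + -22·y + 350/3 = 0 ∩ |ED|² = 1010/9]
   → E = (23/3, -5/3)

E = (23/3, -5/3)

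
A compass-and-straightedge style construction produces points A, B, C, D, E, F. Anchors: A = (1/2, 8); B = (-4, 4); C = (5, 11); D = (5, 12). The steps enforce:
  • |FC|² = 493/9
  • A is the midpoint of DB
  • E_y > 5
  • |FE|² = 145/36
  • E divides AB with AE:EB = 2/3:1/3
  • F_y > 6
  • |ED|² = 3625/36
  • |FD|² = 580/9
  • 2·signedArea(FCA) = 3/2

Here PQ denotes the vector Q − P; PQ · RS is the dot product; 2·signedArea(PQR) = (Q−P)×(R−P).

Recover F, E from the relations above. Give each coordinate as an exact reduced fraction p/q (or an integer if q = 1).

1. E_x = -5/2  [E divides AB with AE:EB = 2/3:1/3]
2. E_y = 16/3  [E divides AB with AE:EB = 2/3:1/3]
   → E = (-5/2, 16/3)
3. F_x = -1  [line 3·x + -9/2·y + 33 = 0 ∩ |FE|² = 145/36]
4. F_y = 20/3  [line 3·x + -9/2·y + 33 = 0 ∩ |FE|² = 145/36]
   → F = (-1, 20/3)

E = (-5/2, 16/3)
F = (-1, 20/3)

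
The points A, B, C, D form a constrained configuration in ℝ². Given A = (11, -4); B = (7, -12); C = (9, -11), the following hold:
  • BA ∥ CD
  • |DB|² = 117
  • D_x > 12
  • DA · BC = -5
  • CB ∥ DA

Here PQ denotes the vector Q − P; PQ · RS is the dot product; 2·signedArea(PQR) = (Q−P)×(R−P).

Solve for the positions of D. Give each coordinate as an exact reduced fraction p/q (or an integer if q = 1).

D = (13, -3)

1. D_x = 13  [CB ∥ DA ∩ BA ∥ CD]
2. D_y = -3  [CB ∥ DA ∩ BA ∥ CD]
   → D = (13, -3)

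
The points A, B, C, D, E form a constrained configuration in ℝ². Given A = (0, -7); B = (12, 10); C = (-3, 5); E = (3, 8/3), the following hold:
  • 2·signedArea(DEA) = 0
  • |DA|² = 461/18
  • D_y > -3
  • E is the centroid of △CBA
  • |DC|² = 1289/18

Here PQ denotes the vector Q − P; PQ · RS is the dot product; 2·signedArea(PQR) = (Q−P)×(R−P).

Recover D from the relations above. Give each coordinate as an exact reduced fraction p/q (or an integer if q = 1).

D = (3/2, -13/6)

1. D_x = 3/2  [line 29/3·x + -3·y + -21 = 0 ∩ |DA|² = 461/18]
2. D_y = -13/6  [line 29/3·x + -3·y + -21 = 0 ∩ |DA|² = 461/18]
   → D = (3/2, -13/6)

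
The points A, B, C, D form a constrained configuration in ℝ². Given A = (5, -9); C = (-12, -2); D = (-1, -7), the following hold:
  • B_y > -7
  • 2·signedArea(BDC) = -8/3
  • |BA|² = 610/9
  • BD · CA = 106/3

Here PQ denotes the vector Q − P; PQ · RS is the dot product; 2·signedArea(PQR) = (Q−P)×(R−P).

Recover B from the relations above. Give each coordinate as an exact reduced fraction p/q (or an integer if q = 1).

1. B_x = -8/3  [2·signedArea(BDC) = -8/3 ∩ BD · CA = 106/3]
2. B_y = -6  [2·signedArea(BDC) = -8/3 ∩ BD · CA = 106/3]
   → B = (-8/3, -6)

B = (-8/3, -6)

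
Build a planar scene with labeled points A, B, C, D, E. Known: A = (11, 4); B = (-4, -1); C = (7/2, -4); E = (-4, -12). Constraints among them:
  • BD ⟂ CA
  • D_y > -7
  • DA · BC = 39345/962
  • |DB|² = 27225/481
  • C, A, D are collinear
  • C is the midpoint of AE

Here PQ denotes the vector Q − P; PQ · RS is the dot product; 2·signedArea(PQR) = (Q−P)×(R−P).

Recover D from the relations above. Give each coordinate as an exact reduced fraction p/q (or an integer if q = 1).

D = (716/481, -2956/481)

1. D_x = 716/481  [C, A, D are collinear ∩ BD ⟂ CA]
2. D_y = -2956/481  [C, A, D are collinear ∩ BD ⟂ CA]
   → D = (716/481, -2956/481)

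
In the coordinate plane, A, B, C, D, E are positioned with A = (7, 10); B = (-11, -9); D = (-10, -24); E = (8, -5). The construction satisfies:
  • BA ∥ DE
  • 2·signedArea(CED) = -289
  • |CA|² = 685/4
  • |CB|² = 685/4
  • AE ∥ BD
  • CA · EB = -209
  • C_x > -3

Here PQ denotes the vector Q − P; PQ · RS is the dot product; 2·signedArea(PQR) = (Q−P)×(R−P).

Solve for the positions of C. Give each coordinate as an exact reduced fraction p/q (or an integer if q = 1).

1. C_x = -2  [CA · EB = -209 ∩ 2·signedArea(CED) = -289]
2. C_y = 1/2  [CA · EB = -209 ∩ 2·signedArea(CED) = -289]
   → C = (-2, 1/2)

C = (-2, 1/2)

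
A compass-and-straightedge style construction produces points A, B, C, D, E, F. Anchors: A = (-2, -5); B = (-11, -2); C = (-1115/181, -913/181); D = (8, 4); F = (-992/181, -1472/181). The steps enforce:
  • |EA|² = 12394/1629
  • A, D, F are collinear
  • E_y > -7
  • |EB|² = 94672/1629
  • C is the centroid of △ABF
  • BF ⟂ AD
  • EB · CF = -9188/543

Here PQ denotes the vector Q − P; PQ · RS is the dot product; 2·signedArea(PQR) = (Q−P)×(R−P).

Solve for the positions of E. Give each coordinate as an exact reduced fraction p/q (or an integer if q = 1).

E = (-823/181, -3290/543)

1. E_x = -823/181  [line -123/181·x + 559/181·y + 8483/543 = 0 ∩ |EB|² = 94672/1629]
2. E_y = -3290/543  [line -123/181·x + 559/181·y + 8483/543 = 0 ∩ |EB|² = 94672/1629]
   → E = (-823/181, -3290/543)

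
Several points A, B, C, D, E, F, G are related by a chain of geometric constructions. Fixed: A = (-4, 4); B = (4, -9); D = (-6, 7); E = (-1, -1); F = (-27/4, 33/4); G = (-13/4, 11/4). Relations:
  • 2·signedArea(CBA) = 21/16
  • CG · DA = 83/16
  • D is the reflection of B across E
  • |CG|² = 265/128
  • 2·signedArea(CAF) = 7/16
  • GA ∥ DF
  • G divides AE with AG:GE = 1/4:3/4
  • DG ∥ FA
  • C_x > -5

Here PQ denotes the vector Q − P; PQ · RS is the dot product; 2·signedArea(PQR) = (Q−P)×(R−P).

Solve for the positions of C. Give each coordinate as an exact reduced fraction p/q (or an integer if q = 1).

1. C_x = -65/16  [2·signedArea(CAF) = 7/16 ∩ 2·signedArea(CBA) = 21/16]
2. C_y = 63/16  [2·signedArea(CAF) = 7/16 ∩ 2·signedArea(CBA) = 21/16]
   → C = (-65/16, 63/16)

C = (-65/16, 63/16)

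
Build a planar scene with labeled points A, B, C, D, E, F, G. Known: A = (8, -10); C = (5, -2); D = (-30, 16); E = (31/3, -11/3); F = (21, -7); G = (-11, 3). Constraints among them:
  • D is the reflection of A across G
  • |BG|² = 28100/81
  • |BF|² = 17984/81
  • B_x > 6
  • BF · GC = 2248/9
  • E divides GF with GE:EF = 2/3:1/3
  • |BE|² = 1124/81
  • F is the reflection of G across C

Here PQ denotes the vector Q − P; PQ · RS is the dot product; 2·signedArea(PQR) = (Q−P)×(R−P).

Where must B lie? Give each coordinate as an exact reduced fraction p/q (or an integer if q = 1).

1. B_x = 61/9  [line -16·x + 5·y + 1091/9 = 0 ∩ |BF|² = 17984/81]
2. B_y = -23/9  [line -16·x + 5·y + 1091/9 = 0 ∩ |BF|² = 17984/81]
   → B = (61/9, -23/9)

B = (61/9, -23/9)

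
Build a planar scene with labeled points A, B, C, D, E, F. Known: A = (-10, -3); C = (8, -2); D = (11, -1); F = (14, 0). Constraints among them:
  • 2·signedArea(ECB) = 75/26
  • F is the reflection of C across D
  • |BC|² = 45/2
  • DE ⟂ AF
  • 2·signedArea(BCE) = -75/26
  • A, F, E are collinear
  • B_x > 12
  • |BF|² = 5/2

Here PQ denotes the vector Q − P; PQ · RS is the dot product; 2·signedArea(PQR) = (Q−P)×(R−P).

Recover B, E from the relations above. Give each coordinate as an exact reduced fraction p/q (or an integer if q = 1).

B = (25/2, -1/2)
E = (142/13, -5/13)

1. E_x = 142/13  [A, F, E are collinear ∩ DE ⟂ AF]
2. E_y = -5/13  [A, F, E are collinear ∩ DE ⟂ AF]
   → E = (142/13, -5/13)
3. B_x = 25/2  [line -21/13·x + 38/13·y + 563/26 = 0 ∩ |BC|² = 45/2]
4. B_y = -1/2  [line -21/13·x + 38/13·y + 563/26 = 0 ∩ |BC|² = 45/2]
   → B = (25/2, -1/2)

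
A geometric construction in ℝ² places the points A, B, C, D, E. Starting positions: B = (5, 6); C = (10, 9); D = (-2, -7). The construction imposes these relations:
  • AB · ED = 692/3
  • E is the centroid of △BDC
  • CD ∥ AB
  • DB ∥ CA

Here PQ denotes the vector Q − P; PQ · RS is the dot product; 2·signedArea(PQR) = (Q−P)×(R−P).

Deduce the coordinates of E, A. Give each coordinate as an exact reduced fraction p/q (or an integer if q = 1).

A = (17, 22)
E = (13/3, 8/3)

1. E_x = 13/3  [E is the centroid of △BDC]
2. E_y = 8/3  [E is the centroid of △BDC]
   → E = (13/3, 8/3)
3. A_x = 17  [CD ∥ AB ∩ DB ∥ CA]
4. A_y = 22  [CD ∥ AB ∩ DB ∥ CA]
   → A = (17, 22)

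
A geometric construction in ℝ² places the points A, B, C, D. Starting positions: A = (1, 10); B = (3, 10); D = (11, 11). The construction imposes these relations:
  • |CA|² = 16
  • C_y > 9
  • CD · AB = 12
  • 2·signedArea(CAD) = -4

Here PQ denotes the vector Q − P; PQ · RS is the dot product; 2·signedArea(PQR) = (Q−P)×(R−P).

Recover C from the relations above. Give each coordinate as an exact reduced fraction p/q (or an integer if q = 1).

C = (5, 10)

1. C_x = 5  [2·signedArea(CAD) = -4 ∩ CD · AB = 12]
2. C_y = 10  [2·signedArea(CAD) = -4 ∩ CD · AB = 12]
   → C = (5, 10)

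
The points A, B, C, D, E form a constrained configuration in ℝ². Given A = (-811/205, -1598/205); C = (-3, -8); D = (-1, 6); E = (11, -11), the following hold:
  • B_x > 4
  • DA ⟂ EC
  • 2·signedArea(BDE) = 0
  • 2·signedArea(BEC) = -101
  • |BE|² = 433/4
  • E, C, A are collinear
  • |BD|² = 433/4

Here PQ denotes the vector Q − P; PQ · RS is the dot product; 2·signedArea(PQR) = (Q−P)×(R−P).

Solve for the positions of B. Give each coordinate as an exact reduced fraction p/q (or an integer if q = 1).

1. B_x = 5  [2·signedArea(BDE) = 0 ∩ 2·signedArea(BEC) = -101]
2. B_y = -5/2  [2·signedArea(BDE) = 0 ∩ 2·signedArea(BEC) = -101]
   → B = (5, -5/2)

B = (5, -5/2)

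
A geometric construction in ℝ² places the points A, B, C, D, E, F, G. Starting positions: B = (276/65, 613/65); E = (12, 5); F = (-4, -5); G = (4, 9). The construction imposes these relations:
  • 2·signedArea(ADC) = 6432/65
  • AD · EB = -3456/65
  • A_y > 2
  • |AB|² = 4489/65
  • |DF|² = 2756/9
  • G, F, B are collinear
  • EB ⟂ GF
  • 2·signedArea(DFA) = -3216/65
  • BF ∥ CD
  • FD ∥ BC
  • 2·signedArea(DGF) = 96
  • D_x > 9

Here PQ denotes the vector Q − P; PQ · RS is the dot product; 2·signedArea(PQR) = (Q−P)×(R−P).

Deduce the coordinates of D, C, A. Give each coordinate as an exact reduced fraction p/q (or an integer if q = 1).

1. D_x = 28/3  [line 14·x + -8·y + -80 = 0 ∩ |DF|² = 2756/9]
2. D_y = 19/3  [line 14·x + -8·y + -80 = 0 ∩ |DF|² = 2756/9]
   → D = (28/3, 19/3)
3. C_x = 3428/195  [BF ∥ CD ∩ FD ∥ BC]
4. C_y = 4049/195  [BF ∥ CD ∩ FD ∥ BC]
   → C = (3428/195, 4049/195)
5. A_x = 8/65  [AD · EB = -3456/65 ∩ 2·signedArea(DFA) = -3216/65]
6. A_y = 144/65  [AD · EB = -3456/65 ∩ 2·signedArea(DFA) = -3216/65]
   → A = (8/65, 144/65)

A = (8/65, 144/65)
C = (3428/195, 4049/195)
D = (28/3, 19/3)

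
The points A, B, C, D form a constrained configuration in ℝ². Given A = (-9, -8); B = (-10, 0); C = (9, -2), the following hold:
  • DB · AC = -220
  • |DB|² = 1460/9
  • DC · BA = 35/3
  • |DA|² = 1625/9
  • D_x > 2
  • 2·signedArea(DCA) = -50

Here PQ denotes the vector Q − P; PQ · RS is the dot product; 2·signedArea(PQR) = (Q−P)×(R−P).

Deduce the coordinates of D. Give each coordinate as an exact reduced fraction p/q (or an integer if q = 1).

1. D_x = 8/3  [DB · AC = -220 ∩ 2·signedArea(DCA) = -50]
2. D_y = -4/3  [DB · AC = -220 ∩ 2·signedArea(DCA) = -50]
   → D = (8/3, -4/3)

D = (8/3, -4/3)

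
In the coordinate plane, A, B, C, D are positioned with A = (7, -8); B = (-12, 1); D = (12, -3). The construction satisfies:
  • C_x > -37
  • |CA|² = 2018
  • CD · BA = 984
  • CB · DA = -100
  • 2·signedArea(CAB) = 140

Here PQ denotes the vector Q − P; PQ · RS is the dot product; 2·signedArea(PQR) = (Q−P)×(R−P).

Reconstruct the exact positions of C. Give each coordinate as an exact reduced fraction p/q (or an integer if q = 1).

1. C_x = -36  [2·signedArea(CAB) = 140 ∩ CD · BA = 984]
2. C_y = 5  [2·signedArea(CAB) = 140 ∩ CD · BA = 984]
   → C = (-36, 5)

C = (-36, 5)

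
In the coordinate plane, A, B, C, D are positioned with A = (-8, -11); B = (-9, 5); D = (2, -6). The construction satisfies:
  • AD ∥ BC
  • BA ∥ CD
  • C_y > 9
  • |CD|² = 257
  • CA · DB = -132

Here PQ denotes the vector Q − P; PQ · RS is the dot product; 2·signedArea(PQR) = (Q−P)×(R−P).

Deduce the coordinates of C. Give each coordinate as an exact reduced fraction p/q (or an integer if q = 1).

1. C_x = 1  [BA ∥ CD ∩ AD ∥ BC]
2. C_y = 10  [BA ∥ CD ∩ AD ∥ BC]
   → C = (1, 10)

C = (1, 10)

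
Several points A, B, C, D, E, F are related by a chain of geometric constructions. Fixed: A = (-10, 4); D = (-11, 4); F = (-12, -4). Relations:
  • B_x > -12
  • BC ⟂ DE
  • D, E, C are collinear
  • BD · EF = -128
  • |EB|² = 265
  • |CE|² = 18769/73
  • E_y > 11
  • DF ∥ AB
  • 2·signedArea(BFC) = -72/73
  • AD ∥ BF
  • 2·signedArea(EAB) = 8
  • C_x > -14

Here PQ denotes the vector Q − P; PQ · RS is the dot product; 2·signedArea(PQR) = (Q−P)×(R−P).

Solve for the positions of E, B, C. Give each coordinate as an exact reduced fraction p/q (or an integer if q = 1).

B = (-11, -4)
C = (-995/73, -220/73)
E = (-8, 12)

1. B_x = -11  [AD ∥ BF ∩ DF ∥ AB]
2. B_y = -4  [AD ∥ BF ∩ DF ∥ AB]
   → B = (-11, -4)
3. C_y = -220/73  [2·signedArea(BFC) = -72/73]
4. E_x = -8  [2·signedArea(EAB) = 8 ∩ BD · EF = -128]
5. E_y = 12  [2·signedArea(EAB) = 8 ∩ BD · EF = -128]
   → E = (-8, 12)
6. C_x = -995/73  [D, E, C are collinear ∩ BC ⟂ DE]
   → C = (-995/73, -220/73)
7. C_y = -220/73  [D, E, C are collinear ∩ BC ⟂ DE]
   → C = (-995/73, -220/73)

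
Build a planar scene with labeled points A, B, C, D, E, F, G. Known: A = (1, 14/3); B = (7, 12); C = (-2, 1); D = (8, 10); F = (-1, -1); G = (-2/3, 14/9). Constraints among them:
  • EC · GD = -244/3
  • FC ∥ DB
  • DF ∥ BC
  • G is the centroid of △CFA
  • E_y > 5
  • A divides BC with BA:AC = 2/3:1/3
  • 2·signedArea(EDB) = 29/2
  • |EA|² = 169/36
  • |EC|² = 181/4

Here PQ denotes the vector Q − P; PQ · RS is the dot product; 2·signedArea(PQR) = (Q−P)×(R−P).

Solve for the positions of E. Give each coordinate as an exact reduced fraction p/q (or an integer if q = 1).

1. E_x = 3  [EC · GD = -244/3 ∩ 2·signedArea(EDB) = 29/2]
2. E_y = 11/2  [EC · GD = -244/3 ∩ 2·signedArea(EDB) = 29/2]
   → E = (3, 11/2)

E = (3, 11/2)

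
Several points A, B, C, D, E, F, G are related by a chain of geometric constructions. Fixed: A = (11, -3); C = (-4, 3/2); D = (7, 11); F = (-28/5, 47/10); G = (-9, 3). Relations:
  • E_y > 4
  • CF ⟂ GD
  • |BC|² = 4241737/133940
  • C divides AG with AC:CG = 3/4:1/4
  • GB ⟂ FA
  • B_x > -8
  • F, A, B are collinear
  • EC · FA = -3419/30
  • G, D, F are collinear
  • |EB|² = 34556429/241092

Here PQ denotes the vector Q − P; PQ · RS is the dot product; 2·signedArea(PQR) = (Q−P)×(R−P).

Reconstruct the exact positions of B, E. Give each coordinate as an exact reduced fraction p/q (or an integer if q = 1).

B = (-259477/33485, 190759/33485)
E = (62/15, 127/30)

1. B_x = -259477/33485  [F, A, B are collinear ∩ GB ⟂ FA]
2. B_y = 190759/33485  [F, A, B are collinear ∩ GB ⟂ FA]
   → B = (-259477/33485, 190759/33485)
3. E_x = 62/15  [line -83/5·x + 77/10·y + 2161/60 = 0 ∩ |EB|² = 34556429/241092]
4. E_y = 127/30  [line -83/5·x + 77/10·y + 2161/60 = 0 ∩ |EB|² = 34556429/241092]
   → E = (62/15, 127/30)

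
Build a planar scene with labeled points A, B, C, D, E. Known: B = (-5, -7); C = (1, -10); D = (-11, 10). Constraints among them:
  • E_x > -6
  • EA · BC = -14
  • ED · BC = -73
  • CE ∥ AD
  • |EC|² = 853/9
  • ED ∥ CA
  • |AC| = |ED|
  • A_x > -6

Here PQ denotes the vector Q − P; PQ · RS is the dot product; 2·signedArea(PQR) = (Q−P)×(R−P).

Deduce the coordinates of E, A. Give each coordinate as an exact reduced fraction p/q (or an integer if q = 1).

A = (-5, 7/3)
E = (-5, -7/3)

1. E_x = -5  [line -6·x + 3·y + -23 = 0 ∩ |EC|² = 853/9]
2. E_y = -7/3  [line -6·x + 3·y + -23 = 0 ∩ |EC|² = 853/9]
   → E = (-5, -7/3)
3. A_x = -5  [CE ∥ AD ∩ ED ∥ CA]
4. A_y = 7/3  [CE ∥ AD ∩ ED ∥ CA]
   → A = (-5, 7/3)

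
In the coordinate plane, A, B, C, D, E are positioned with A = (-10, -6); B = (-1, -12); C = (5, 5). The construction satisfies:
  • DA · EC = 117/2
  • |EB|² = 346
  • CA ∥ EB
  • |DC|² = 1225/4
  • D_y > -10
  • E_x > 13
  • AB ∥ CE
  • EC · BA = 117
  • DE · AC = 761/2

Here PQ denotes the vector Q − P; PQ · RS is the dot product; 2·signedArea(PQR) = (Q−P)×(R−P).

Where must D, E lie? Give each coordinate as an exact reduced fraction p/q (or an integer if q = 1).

D = (-11/2, -9)
E = (14, -1)

1. E_x = 14  [CA ∥ EB ∩ AB ∥ CE]
2. E_y = -1  [CA ∥ EB ∩ AB ∥ CE]
   → E = (14, -1)
3. D_x = -11/2  [DE · AC = 761/2 ∩ DA · EC = 117/2]
4. D_y = -9  [DE · AC = 761/2 ∩ DA · EC = 117/2]
   → D = (-11/2, -9)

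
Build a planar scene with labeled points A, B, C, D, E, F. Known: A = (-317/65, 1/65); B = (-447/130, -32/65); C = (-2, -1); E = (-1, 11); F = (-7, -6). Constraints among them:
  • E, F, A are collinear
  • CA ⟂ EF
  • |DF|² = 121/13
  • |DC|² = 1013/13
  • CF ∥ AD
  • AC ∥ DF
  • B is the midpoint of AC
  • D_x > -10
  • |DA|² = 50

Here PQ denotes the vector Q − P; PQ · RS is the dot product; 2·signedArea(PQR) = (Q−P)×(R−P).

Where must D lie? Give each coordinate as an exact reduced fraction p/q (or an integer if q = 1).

1. D_x = -642/65  [AC ∥ DF ∩ CF ∥ AD]
2. D_y = -324/65  [AC ∥ DF ∩ CF ∥ AD]
   → D = (-642/65, -324/65)

D = (-642/65, -324/65)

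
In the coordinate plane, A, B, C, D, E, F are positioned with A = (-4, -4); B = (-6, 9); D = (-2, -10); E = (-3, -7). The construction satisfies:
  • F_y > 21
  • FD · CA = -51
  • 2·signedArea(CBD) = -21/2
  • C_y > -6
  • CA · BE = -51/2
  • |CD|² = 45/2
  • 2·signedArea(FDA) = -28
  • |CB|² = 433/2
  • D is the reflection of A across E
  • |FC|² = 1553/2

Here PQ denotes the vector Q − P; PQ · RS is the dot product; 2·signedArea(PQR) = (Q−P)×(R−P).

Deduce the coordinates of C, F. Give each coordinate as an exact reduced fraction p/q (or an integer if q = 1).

1. C_x = -7/2  [2·signedArea(CBD) = -21/2 ∩ CA · BE = -51/2]
2. C_y = -11/2  [2·signedArea(CBD) = -21/2 ∩ CA · BE = -51/2]
   → C = (-7/2, -11/2)
3. F_x = -8  [2·signedArea(FDA) = -28 ∩ FD · CA = -51]
4. F_y = 22  [2·signedArea(FDA) = -28 ∩ FD · CA = -51]
   → F = (-8, 22)

C = (-7/2, -11/2)
F = (-8, 22)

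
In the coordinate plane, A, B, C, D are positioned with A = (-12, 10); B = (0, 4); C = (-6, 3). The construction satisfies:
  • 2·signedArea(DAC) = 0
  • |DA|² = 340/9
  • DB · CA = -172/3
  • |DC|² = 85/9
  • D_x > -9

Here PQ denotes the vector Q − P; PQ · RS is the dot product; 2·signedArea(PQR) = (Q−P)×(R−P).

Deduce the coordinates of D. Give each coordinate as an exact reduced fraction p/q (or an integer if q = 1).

1. D_x = -8  [2·signedArea(DAC) = 0 ∩ DB · CA = -172/3]
2. D_y = 16/3  [2·signedArea(DAC) = 0 ∩ DB · CA = -172/3]
   → D = (-8, 16/3)

D = (-8, 16/3)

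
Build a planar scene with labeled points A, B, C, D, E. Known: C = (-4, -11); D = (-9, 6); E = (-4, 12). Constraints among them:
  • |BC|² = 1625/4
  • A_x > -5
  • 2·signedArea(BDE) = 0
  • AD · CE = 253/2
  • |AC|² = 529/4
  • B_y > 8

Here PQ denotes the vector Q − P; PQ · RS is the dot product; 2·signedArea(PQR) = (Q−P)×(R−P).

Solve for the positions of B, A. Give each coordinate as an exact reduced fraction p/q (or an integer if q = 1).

A = (-4, 1/2)
B = (-13/2, 9)

1. B_x = -13/2  [line -6·x + 5·y + -84 = 0 ∩ |BC|² = 1625/4]
2. B_y = 9  [line -6·x + 5·y + -84 = 0 ∩ |BC|² = 1625/4]
   → B = (-13/2, 9)
3. A_y = 1/2  [AD · CE = 253/2]
4. A_x = -4  [|AC|² = 529/4]
   → A = (-4, 1/2)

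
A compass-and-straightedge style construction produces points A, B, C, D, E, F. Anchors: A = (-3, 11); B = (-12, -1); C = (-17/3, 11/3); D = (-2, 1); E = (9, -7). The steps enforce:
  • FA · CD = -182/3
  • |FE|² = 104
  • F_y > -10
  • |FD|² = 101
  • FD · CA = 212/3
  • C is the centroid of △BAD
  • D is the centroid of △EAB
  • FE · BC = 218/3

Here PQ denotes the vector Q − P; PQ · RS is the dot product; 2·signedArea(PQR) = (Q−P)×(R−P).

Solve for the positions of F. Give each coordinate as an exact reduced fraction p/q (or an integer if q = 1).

1. F_x = -1  [FE · BC = 218/3 ∩ FA · CD = -182/3]
2. F_y = -9  [FE · BC = 218/3 ∩ FA · CD = -182/3]
   → F = (-1, -9)

F = (-1, -9)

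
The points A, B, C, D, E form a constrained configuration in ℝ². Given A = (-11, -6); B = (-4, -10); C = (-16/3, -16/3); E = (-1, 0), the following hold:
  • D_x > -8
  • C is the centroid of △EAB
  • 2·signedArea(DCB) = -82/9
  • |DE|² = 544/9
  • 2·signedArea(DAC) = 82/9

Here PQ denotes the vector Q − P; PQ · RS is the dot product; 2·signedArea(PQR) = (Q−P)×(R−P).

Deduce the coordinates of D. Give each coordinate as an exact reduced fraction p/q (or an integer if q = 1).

1. D_x = -23/3  [2·signedArea(DAC) = 82/9 ∩ 2·signedArea(DCB) = -82/9]
2. D_y = -4  [2·signedArea(DAC) = 82/9 ∩ 2·signedArea(DCB) = -82/9]
   → D = (-23/3, -4)

D = (-23/3, -4)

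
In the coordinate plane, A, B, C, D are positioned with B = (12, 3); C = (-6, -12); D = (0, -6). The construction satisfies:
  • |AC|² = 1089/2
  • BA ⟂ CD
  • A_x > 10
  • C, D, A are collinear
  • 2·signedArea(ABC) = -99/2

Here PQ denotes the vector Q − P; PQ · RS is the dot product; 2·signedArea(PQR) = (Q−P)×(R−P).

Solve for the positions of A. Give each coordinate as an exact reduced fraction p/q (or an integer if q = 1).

A = (21/2, 9/2)

1. A_x = 21/2  [C, D, A are collinear ∩ BA ⟂ CD]
2. A_y = 9/2  [C, D, A are collinear ∩ BA ⟂ CD]
   → A = (21/2, 9/2)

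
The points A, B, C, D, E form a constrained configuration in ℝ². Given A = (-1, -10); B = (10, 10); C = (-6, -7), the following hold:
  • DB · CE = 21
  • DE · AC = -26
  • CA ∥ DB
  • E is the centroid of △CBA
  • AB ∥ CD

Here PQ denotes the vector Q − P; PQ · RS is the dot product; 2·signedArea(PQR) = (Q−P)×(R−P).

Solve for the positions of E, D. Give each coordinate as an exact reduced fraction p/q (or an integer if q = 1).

D = (5, 13)
E = (1, -7/3)

1. E_x = 1  [E is the centroid of △CBA]
2. E_y = -7/3  [E is the centroid of △CBA]
   → E = (1, -7/3)
3. D_x = 5  [CA ∥ DB ∩ AB ∥ CD]
4. D_y = 13  [CA ∥ DB ∩ AB ∥ CD]
   → D = (5, 13)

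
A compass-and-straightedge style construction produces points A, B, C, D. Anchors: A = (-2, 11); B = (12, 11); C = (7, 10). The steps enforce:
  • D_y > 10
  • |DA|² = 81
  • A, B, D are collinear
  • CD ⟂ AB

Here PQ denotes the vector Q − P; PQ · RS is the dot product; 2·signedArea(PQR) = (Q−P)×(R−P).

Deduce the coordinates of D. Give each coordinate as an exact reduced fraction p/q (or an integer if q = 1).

D = (7, 11)

1. D_x = 7  [A, B, D are collinear ∩ CD ⟂ AB]
2. D_y = 11  [A, B, D are collinear ∩ CD ⟂ AB]
   → D = (7, 11)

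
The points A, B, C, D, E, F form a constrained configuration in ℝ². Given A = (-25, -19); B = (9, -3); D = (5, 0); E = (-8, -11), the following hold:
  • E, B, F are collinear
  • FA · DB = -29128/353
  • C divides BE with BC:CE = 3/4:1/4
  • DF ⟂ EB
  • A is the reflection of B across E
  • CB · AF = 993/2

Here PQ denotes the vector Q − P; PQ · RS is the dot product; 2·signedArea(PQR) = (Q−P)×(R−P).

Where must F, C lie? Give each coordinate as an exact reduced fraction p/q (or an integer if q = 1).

1. F_x = 2429/353  [E, B, F are collinear ∩ DF ⟂ EB]
2. F_y = -1411/353  [E, B, F are collinear ∩ DF ⟂ EB]
   → F = (2429/353, -1411/353)
3. C_x = -15/4  [C divides BE with BC:CE = 3/4:1/4]
4. C_y = -9  [C divides BE with BC:CE = 3/4:1/4]
   → C = (-15/4, -9)

C = (-15/4, -9)
F = (2429/353, -1411/353)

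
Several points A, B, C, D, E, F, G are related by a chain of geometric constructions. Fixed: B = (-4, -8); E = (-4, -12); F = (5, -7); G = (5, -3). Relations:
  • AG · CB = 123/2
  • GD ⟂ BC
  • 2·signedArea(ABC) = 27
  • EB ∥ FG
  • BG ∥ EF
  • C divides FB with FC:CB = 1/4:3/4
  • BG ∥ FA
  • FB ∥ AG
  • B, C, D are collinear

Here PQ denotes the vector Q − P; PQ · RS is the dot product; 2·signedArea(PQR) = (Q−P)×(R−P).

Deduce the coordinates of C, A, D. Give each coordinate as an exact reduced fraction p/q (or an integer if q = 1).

1. C_x = 11/4  [C divides FB with FC:CB = 1/4:3/4]
2. C_y = -29/4  [C divides FB with FC:CB = 1/4:3/4]
   → C = (11/4, -29/4)
3. A_x = 14  [FB ∥ AG ∩ BG ∥ FA]
4. A_y = -2  [FB ∥ AG ∩ BG ∥ FA]
   → A = (14, -2)
5. D_x = 223/41  [B, C, D are collinear ∩ GD ⟂ BC]
6. D_y = -285/41  [B, C, D are collinear ∩ GD ⟂ BC]
   → D = (223/41, -285/41)

A = (14, -2)
C = (11/4, -29/4)
D = (223/41, -285/41)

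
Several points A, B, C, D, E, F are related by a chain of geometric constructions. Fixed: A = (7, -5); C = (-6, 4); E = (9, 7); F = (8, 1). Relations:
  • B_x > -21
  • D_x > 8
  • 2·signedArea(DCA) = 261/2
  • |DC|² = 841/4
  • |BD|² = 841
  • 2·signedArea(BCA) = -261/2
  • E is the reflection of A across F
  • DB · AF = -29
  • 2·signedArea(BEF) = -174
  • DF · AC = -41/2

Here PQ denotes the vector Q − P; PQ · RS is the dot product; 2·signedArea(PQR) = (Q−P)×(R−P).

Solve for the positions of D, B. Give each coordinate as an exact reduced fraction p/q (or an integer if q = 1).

B = (-41/2, 4)
D = (17/2, 4)

1. D_x = 17/2  [2·signedArea(DCA) = 261/2 ∩ DF · AC = -41/2]
2. D_y = 4  [2·signedArea(DCA) = 261/2 ∩ DF · AC = -41/2]
   → D = (17/2, 4)
3. B_x = -41/2  [2·signedArea(BEF) = -174 ∩ 2·signedArea(BCA) = -261/2]
4. B_y = 4  [2·signedArea(BEF) = -174 ∩ 2·signedArea(BCA) = -261/2]
   → B = (-41/2, 4)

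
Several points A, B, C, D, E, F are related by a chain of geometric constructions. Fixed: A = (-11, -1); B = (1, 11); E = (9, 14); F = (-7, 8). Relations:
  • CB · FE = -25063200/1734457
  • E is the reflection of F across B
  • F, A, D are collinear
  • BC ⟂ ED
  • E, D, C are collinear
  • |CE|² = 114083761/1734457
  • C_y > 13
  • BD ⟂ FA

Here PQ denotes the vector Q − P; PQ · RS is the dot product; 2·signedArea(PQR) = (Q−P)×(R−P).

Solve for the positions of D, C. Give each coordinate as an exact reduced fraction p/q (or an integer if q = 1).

1. D_x = -443/97  [F, A, D are collinear ∩ BD ⟂ FA]
2. D_y = 1307/97  [F, A, D are collinear ∩ BD ⟂ FA]
   → D = (-443/97, 1307/97)
3. C_x = 1553917/1734457  [E, D, C are collinear ∩ BC ⟂ ED]
4. C_y = 23737667/1734457  [E, D, C are collinear ∩ BC ⟂ ED]
   → C = (1553917/1734457, 23737667/1734457)

C = (1553917/1734457, 23737667/1734457)
D = (-443/97, 1307/97)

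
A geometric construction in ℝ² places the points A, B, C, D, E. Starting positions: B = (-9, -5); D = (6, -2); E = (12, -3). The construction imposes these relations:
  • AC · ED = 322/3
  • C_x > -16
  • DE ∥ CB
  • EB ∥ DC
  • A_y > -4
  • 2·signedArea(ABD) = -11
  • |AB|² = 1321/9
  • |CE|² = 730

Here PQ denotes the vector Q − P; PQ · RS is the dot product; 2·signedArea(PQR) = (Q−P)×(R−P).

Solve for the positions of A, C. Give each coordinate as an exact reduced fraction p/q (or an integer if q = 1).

1. A_x = 3  [line -3·x + 15·y + 59 = 0 ∩ |AB|² = 1321/9]
2. A_y = -10/3  [line -3·x + 15·y + 59 = 0 ∩ |AB|² = 1321/9]
   → A = (3, -10/3)
3. C_x = -15  [DE ∥ CB ∩ EB ∥ DC]
4. C_y = -4  [DE ∥ CB ∩ EB ∥ DC]
   → C = (-15, -4)

A = (3, -10/3)
C = (-15, -4)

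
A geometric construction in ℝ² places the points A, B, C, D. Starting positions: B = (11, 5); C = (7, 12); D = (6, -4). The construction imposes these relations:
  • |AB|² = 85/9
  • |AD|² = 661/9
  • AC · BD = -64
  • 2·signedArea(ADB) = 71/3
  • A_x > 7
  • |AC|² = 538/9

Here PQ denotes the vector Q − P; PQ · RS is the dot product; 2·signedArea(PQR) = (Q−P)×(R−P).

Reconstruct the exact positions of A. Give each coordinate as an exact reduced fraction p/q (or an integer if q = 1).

A = (8, 13/3)

1. A_x = 8  [AC · BD = -64 ∩ 2·signedArea(ADB) = 71/3]
2. A_y = 13/3  [AC · BD = -64 ∩ 2·signedArea(ADB) = 71/3]
   → A = (8, 13/3)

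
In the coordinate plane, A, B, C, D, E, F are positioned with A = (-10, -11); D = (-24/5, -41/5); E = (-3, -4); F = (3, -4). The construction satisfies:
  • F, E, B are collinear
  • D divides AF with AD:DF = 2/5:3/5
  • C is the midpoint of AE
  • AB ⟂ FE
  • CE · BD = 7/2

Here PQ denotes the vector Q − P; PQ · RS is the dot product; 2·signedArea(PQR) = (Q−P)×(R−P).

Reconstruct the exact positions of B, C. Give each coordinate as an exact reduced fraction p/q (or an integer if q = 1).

B = (-10, -4)
C = (-13/2, -15/2)

1. B_x = -10  [F, E, B are collinear ∩ AB ⟂ FE]
2. B_y = -4  [F, E, B are collinear ∩ AB ⟂ FE]
   → B = (-10, -4)
3. C_x = -13/2  [C is the midpoint of AE]
4. C_y = -15/2  [C is the midpoint of AE]
   → C = (-13/2, -15/2)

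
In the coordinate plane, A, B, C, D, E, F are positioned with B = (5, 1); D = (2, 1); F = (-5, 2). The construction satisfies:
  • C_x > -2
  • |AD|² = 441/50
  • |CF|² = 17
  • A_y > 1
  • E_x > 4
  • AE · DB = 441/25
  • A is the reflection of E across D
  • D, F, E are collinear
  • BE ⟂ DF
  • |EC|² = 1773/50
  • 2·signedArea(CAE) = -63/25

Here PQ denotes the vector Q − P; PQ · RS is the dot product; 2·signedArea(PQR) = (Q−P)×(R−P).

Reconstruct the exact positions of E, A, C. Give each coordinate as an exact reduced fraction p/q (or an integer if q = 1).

1. E_x = 247/50  [D, F, E are collinear ∩ BE ⟂ DF]
2. E_y = 29/50  [D, F, E are collinear ∩ BE ⟂ DF]
   → E = (247/50, 29/50)
3. A_x = -47/50  [A is the reflection of E across D]
4. A_y = 71/50  [A is the reflection of E across D]
   → A = (-47/50, 71/50)
5. C_x = -1  [line 21/25·x + 147/25·y + -126/25 = 0 ∩ |CF|² = 17]
6. C_y = 1  [line 21/25·x + 147/25·y + -126/25 = 0 ∩ |CF|² = 17]
   → C = (-1, 1)

A = (-47/50, 71/50)
C = (-1, 1)
E = (247/50, 29/50)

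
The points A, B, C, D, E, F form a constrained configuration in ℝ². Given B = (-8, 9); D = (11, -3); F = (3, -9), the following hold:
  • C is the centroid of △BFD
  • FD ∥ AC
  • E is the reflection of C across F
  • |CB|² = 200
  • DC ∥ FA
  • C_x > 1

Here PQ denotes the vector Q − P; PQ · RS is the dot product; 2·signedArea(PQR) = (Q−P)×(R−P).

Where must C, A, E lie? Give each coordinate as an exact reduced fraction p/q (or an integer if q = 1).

1. C_x = 2  [C is the centroid of △BFD]
2. C_y = -1  [C is the centroid of △BFD]
   → C = (2, -1)
3. A_x = -6  [FD ∥ AC ∩ DC ∥ FA]
4. A_y = -7  [FD ∥ AC ∩ DC ∥ FA]
   → A = (-6, -7)
5. E_x = 4  [E is the reflection of C across F]
6. E_y = -17  [E is the reflection of C across F]
   → E = (4, -17)

A = (-6, -7)
C = (2, -1)
E = (4, -17)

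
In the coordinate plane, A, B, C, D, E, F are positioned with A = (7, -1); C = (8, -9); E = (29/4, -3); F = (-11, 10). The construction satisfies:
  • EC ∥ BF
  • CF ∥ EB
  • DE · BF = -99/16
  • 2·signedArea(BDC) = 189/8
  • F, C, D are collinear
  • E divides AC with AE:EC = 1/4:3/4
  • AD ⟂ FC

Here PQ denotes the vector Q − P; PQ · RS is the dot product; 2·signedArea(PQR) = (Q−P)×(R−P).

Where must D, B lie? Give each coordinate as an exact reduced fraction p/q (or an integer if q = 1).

B = (-47/4, 16)
D = (7/2, -9/2)

1. D_x = 7/2  [F, C, D are collinear ∩ AD ⟂ FC]
2. D_y = -9/2  [F, C, D are collinear ∩ AD ⟂ FC]
   → D = (7/2, -9/2)
3. B_x = -47/4  [EC ∥ BF ∩ CF ∥ EB]
4. B_y = 16  [EC ∥ BF ∩ CF ∥ EB]
   → B = (-47/4, 16)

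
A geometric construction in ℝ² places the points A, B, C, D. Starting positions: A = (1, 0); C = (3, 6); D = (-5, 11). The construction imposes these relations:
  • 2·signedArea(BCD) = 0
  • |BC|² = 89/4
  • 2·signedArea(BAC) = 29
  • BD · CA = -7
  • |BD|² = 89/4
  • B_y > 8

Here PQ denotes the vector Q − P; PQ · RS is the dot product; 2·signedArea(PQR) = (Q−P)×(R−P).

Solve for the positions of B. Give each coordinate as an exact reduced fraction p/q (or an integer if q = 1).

1. B_x = -1  [2·signedArea(BCD) = 0 ∩ 2·signedArea(BAC) = 29]
2. B_y = 17/2  [2·signedArea(BCD) = 0 ∩ 2·signedArea(BAC) = 29]
   → B = (-1, 17/2)

B = (-1, 17/2)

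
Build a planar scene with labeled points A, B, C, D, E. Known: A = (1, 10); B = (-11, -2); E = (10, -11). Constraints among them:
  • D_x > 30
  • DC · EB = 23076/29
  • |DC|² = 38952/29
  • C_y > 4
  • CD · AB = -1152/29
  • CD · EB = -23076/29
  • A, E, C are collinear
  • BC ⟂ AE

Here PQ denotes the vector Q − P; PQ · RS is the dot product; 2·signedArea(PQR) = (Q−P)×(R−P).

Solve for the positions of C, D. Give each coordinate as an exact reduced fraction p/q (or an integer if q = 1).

1. C_x = 101/29  [A, E, C are collinear ∩ BC ⟂ AE]
2. C_y = 122/29  [A, E, C are collinear ∩ BC ⟂ AE]
   → C = (101/29, 122/29)
3. D_x = 31  [DC · EB = 23076/29 ∩ CD · AB = -1152/29]
4. D_y = -20  [DC · EB = 23076/29 ∩ CD · AB = -1152/29]
   → D = (31, -20)

C = (101/29, 122/29)
D = (31, -20)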